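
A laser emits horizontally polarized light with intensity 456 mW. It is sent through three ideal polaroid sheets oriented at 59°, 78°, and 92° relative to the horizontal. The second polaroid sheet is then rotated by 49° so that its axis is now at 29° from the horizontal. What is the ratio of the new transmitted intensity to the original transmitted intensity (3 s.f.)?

I_new/I_old ≈ 0.184

Before rotation:
I₁ = I₀ cos²(59° − 0°) = I₀ cos²(59°) = 0.2653 I₀.
I₂ = I₁ cos²(78° − 59°) = 0.2653 I₀ · cos²(19°) = 0.2371 I₀.
I₃ = I₂ cos²(92° − 78°) = 0.2371 I₀ · cos²(14°) = 0.2233 I₀.
After rotation:
I₁ = I₀ cos²(59° − 0°) = I₀ cos²(59°) = 0.2653 I₀.
I₂ = I₁ cos²(29° − 59°) = 0.2653 I₀ · cos²(30°) = 0.1989 I₀.
I₃ = I₂ cos²(92° − 29°) = 0.1989 I₀ · cos²(63°) = 0.041 I₀.
Ratio = 0.041 / 0.2233 = 0.1837.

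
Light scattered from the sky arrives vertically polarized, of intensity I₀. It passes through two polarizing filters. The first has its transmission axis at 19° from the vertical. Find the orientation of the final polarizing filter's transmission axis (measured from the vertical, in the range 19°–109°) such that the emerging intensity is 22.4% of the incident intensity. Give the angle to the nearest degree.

θ ≈ 79°

By Malus's law, I₁ = I₀ cos²(19° − 0°) = I₀ cos²(19°) = 0.894 I₀.
Need I₂/I₀ = 0.224, so cos²(θ − 19°) = 0.224 / 0.894 = 0.2506.
θ − 19° = arccos(√0.2506) = 60.0°, giving θ ≈ 19 + 60.0 = 79.0°.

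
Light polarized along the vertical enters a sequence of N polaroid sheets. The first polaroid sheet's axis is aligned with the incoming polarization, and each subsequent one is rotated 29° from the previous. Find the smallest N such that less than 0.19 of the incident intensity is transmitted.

N = 8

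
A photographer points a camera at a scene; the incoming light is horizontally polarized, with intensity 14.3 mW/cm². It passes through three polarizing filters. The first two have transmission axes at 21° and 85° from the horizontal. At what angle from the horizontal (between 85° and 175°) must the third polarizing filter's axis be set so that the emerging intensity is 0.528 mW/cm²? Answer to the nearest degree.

I₁ = I₀ cos²(21° − 0°) = I₀ cos²(21°) = 0.8716 I₀.
I₂ = I₁ cos²(85° − 21°) = 0.8716 I₀ · cos²(64°) = 0.1675 I₀.
Target fraction: 0.528 / 14.3 mW/cm² = 0.03692 of I₀.
Need I₃/I₀ = 0.03692, so cos²(θ − 85°) = 0.03692 / 0.1675 = 0.2205.
θ − 85° = arccos(√0.2205) = 62.0°, giving θ ≈ 85 + 62.0 = 147.0°.

θ ≈ 147°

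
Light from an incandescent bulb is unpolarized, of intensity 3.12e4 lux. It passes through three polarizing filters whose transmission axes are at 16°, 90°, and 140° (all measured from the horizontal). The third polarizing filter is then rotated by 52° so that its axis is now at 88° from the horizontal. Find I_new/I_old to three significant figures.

Before rotation:
Unpolarized light through the first polarizer → I₁ = ½ I₀, now polarized at 16°.
I₂ = I₁ cos²(90° − 16°) = 0.5 I₀ · cos²(74°) = 0.03799 I₀.
I₃ = I₂ cos²(140° − 90°) = 0.03799 I₀ · cos²(50°) = 0.0157 I₀.
After rotation:
Unpolarized light through the first polarizer → I₁ = ½ I₀, now polarized at 16°.
I₂ = I₁ cos²(90° − 16°) = 0.5 I₀ · cos²(74°) = 0.03799 I₀.
I₃ = I₂ cos²(88° − 90°) = 0.03799 I₀ · cos²(2°) = 0.03794 I₀.
Ratio = 0.03794 / 0.0157 = 2.417.

I_new/I_old ≈ 2.42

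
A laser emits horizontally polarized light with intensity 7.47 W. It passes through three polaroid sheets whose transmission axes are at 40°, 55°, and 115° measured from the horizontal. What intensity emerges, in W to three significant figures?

I ≈ 1.02 W

I₁ = 7.47 W · cos²(40°) = 4.384 W.
I₂ = I₁ · cos²(15°) = 4.384 · 0.933 = 4.09 W.
I₃ = I₂ · cos²(60°) = 4.09 · 0.25 = 1.022 W.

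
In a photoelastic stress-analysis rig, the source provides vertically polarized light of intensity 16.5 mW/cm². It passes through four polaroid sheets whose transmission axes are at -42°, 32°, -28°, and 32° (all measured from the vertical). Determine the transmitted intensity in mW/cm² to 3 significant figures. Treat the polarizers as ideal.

I ≈ 0.0433 mW/cm²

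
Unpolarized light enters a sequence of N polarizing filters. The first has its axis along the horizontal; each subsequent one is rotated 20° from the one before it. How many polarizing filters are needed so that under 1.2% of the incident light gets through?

N = 31

First polarizer halves the unpolarized light: factor 1/2.
Each further stage multiplies by cos²(20°) = 0.883.
After N polarizers: T = 0.5·0.883^(N−1). Require T < 0.012 ⇒ N−1 > ln(0.012/0.5)/ln(0.883) = 29.98, so N−1 ≥ 30 and N = 31.
Check: N=31 gives T = 0.01197 < 0.012; N=30 gives T = 0.01356.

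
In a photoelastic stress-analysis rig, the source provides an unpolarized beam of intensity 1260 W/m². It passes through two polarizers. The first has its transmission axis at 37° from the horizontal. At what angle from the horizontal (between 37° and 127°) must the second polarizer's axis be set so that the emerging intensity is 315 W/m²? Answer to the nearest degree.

Unpolarized light through the first polarizer → I₁ = ½ I₀, now polarized at 37°.
Target fraction: 315 / 1260 W/m² = 0.25 of I₀.
Need I₂/I₀ = 0.25, so cos²(θ − 37°) = 0.25 / 0.5 = 0.5.
θ − 37° = arccos(√0.5) = 45.0°, giving θ ≈ 37 + 45.0 = 82.0°.

θ ≈ 82°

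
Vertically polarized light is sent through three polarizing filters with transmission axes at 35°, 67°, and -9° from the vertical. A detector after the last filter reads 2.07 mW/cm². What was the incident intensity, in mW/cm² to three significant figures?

I₀ ≈ 73.3 mW/cm²

I₁ = I₀ cos²(35° − 0°) = I₀ cos²(35°) = 0.671 I₀.
I₂ = I₁ cos²(67° − 35°) = 0.671 I₀ · cos²(32°) = 0.4826 I₀.
I₃ = I₂ cos²(-9° − 67°) = 0.4826 I₀ · cos²(76°) = 0.02824 I₀.
So 2.07 mW/cm² = 0.02824 I₀, giving I₀ = 2.07/0.02824 = 73.29 mW/cm².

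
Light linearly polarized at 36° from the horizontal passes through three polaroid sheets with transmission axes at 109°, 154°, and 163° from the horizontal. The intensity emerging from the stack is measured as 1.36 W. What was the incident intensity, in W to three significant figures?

I₀ ≈ 32.6 W

By Malus's law, I₁ = I₀ cos²(109° − 36°) = I₀ cos²(73°) = 0.08548 I₀.
I₂ = I₁ cos²(154° − 109°) = 0.08548 I₀ · cos²(45°) = 0.04274 I₀.
I₃ = I₂ cos²(163° − 154°) = 0.04274 I₀ · cos²(9°) = 0.04169 I₀.
So 1.36 W = 0.04169 I₀, giving I₀ = 1.36/0.04169 = 32.62 W.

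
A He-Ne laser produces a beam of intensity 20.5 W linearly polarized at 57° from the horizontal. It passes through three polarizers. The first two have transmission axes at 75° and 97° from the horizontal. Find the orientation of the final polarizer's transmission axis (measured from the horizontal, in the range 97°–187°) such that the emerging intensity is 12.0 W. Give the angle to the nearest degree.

I₁ = I₀ cos²(75° − 57°) = I₀ cos²(18°) = 0.9045 I₀.
I₂ = I₁ cos²(97° − 75°) = 0.9045 I₀ · cos²(22°) = 0.7776 I₀.
Target fraction: 12.0 / 20.5 W = 0.5854 of I₀.
Need I₃/I₀ = 0.5854, so cos²(θ − 97°) = 0.5854 / 0.7776 = 0.7528.
θ − 97° = arccos(√0.7528) = 29.8°, giving θ ≈ 97 + 29.8 = 126.8°.

θ ≈ 127°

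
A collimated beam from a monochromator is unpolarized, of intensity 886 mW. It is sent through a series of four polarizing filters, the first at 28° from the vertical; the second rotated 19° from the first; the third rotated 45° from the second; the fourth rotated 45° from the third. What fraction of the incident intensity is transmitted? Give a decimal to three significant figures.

Unpolarized light through the first polarizer → I₁ = 886 mW/2 = 443 mW, polarized at 28°.
I₂ = I₁ · cos²(19°) = 443 · 0.894 = 396 mW.
I₃ = I₂ · cos²(45°) = 396 · 0.5 = 198 mW.
I₄ = I₃ · cos²(45°) = 198 · 0.5 = 99.01 mW.
Transmitted fraction = 0.1118.

I/I₀ ≈ 0.112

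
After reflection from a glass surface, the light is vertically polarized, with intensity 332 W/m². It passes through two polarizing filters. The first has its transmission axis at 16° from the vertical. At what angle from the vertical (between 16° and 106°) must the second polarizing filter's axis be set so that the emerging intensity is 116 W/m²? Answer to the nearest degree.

θ ≈ 68°

By Malus's law, I₁ = I₀ cos²(16° − 0°) = I₀ cos²(16°) = 0.924 I₀.
Target fraction: 116 / 332 W/m² = 0.3494 of I₀.
Need I₂/I₀ = 0.3494, so cos²(θ − 16°) = 0.3494 / 0.924 = 0.3781.
θ − 16° = arccos(√0.3781) = 52.1°, giving θ ≈ 16 + 52.1 = 68.1°.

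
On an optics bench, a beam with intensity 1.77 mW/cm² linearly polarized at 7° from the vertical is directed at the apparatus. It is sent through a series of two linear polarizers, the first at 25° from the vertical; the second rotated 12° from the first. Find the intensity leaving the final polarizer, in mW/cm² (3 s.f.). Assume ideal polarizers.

By Malus's law, I₁ = 1.77 mW/cm² · cos²(18°) = 1.601 mW/cm².
I₂ = I₁ · cos²(12°) = 1.601 · 0.9568 = 1.532 mW/cm².

I ≈ 1.53 mW/cm²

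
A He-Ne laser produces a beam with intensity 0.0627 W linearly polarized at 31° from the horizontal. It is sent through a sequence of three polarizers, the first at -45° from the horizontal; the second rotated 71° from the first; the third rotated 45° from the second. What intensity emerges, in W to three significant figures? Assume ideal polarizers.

By Malus's law, I₁ = 0.0627 W · cos²(76°) = 0.00367 W.
I₂ = I₁ · cos²(71°) = 0.00367 · 0.106 = 0.000389 W.
I₃ = I₂ · cos²(45°) = 0.000389 · 0.5 = 0.0001945 W.

I ≈ 0.000194 W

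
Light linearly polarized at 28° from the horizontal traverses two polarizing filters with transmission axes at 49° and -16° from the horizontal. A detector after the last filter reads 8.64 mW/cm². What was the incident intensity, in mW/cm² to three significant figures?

I₀ ≈ 55.5 mW/cm²

I₁ = I₀ cos²(49° − 28°) = I₀ cos²(21°) = 0.8716 I₀.
I₂ = I₁ cos²(-16° − 49°) = 0.8716 I₀ · cos²(65°) = 0.1557 I₀.
So 8.64 mW/cm² = 0.1557 I₀, giving I₀ = 8.64/0.1557 = 55.5 mW/cm².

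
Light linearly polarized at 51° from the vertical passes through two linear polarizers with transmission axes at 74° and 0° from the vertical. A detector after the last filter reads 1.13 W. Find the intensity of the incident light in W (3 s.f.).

By Malus's law, I₁ = I₀ cos²(74° − 51°) = I₀ cos²(23°) = 0.8473 I₀.
I₂ = I₁ cos²(0° − 74°) = 0.8473 I₀ · cos²(74°) = 0.06438 I₀.
So 1.13 W = 0.06438 I₀, giving I₀ = 1.13/0.06438 = 17.55 W.

I₀ ≈ 17.6 W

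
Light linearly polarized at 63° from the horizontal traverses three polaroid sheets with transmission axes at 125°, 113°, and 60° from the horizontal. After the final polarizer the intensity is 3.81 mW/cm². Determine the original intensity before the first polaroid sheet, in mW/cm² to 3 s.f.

I₀ ≈ 49.9 mW/cm²

I₁ = I₀ cos²(125° − 63°) = I₀ cos²(62°) = 0.2204 I₀.
I₂ = I₁ cos²(113° − 125°) = 0.2204 I₀ · cos²(12°) = 0.2109 I₀.
I₃ = I₂ cos²(60° − 113°) = 0.2109 I₀ · cos²(53°) = 0.07638 I₀.
So 3.81 mW/cm² = 0.07638 I₀, giving I₀ = 3.81/0.07638 = 49.89 mW/cm².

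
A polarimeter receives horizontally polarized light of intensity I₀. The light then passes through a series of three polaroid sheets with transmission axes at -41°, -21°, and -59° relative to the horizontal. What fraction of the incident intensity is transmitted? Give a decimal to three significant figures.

I₁ = I₀ cos²(-41° − 0°) = I₀ cos²(41°) = 0.5696 I₀.
I₂ = I₁ cos²(-21° + 41°) = 0.5696 I₀ · cos²(20°) = 0.503 I₀.
I₃ = I₂ cos²(-59° + 21°) = 0.503 I₀ · cos²(38°) = 0.3123 I₀.
Transmitted fraction = 0.3123.

≈ 0.312 I₀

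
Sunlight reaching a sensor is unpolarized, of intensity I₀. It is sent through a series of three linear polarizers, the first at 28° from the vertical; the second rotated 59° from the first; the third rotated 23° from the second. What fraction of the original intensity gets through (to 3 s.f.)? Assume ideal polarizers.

≈ 0.112 I₀

Unpolarized light through the first polarizer → I₁ = ½ I₀, now polarized at 28°.
I₂ = I₁ cos²(59°) = 0.5 · 0.2653 I₀ = 0.1326 I₀.
I₃ = I₂ cos²(23°) = 0.1326 · 0.8473 I₀ = 0.1124 I₀.
Transmitted fraction = 0.1124.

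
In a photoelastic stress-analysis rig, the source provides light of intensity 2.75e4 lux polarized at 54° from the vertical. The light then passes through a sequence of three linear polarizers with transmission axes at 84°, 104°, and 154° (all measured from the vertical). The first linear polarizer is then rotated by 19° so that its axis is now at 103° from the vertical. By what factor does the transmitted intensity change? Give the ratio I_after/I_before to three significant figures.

Before rotation:
I₁ = I₀ cos²(84° − 54°) = I₀ cos²(30°) = 0.75 I₀.
I₂ = I₁ cos²(104° − 84°) = 0.75 I₀ · cos²(20°) = 0.6623 I₀.
I₃ = I₂ cos²(154° − 104°) = 0.6623 I₀ · cos²(50°) = 0.2736 I₀.
After rotation:
I₁ = I₀ cos²(103° − 54°) = I₀ cos²(49°) = 0.4304 I₀.
I₂ = I₁ cos²(104° − 103°) = 0.4304 I₀ · cos²(1°) = 0.4303 I₀.
I₃ = I₂ cos²(154° − 104°) = 0.4303 I₀ · cos²(50°) = 0.1778 I₀.
Ratio = 0.1778 / 0.2736 = 0.6497.

I_new/I_old ≈ 0.650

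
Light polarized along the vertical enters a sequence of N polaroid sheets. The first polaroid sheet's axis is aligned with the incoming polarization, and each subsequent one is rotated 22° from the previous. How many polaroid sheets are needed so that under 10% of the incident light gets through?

N = 17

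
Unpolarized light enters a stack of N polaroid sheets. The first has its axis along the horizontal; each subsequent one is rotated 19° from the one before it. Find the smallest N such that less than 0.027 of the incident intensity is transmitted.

First polarizer halves the unpolarized light: factor 1/2.
Each further stage multiplies by cos²(19°) = 0.894.
After N polarizers: T = 0.5·0.894^(N−1). Require T < 0.027 ⇒ N−1 > ln(0.027/0.5)/ln(0.894) = 26.05, so N−1 ≥ 27 and N = 28.
Check: N=28 gives T = 0.02427 < 0.027; N=27 gives T = 0.02715.

N = 28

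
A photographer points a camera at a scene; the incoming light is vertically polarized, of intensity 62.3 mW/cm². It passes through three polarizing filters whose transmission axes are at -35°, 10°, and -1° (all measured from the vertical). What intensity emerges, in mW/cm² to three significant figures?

I₁ = 62.3 mW/cm² · cos²(35°) = 41.8 mW/cm².
I₂ = I₁ · cos²(45°) = 41.8 · 0.5 = 20.9 mW/cm².
I₃ = I₂ · cos²(11°) = 20.9 · 0.9636 = 20.14 mW/cm².

I ≈ 20.1 mW/cm²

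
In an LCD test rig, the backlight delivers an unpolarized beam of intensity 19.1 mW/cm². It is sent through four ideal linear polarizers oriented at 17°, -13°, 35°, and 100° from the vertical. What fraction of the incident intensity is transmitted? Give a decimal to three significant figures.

Unpolarized light through the first polarizer → I₁ = 19.1 mW/cm²/2 = 9.55 mW/cm², polarized at 17°.
I₂ = I₁ · cos²(30°) = 9.55 · 0.75 = 7.163 mW/cm².
I₃ = I₂ · cos²(48°) = 7.163 · 0.4477 = 3.207 mW/cm².
I₄ = I₃ · cos²(65°) = 3.207 · 0.1786 = 0.5728 mW/cm².
Transmitted fraction = 0.02999.

I/I₀ ≈ 0.0300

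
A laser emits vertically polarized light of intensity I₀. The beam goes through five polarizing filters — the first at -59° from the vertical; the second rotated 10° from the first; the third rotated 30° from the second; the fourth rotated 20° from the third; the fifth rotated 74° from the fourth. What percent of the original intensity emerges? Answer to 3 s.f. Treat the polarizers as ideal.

≈ 1.29%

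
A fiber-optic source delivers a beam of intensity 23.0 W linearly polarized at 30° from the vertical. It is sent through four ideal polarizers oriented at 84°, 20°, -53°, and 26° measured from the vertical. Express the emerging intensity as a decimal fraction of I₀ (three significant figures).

I₁ = 23.0 W · cos²(54°) = 7.946 W.
I₂ = I₁ · cos²(64°) = 7.946 · 0.1922 = 1.527 W.
I₃ = I₂ · cos²(73°) = 1.527 · 0.08548 = 0.1305 W.
I₄ = I₃ · cos²(79°) = 0.1305 · 0.03641 = 0.004752 W.
Transmitted fraction = 0.0002066.

I/I₀ ≈ 0.000207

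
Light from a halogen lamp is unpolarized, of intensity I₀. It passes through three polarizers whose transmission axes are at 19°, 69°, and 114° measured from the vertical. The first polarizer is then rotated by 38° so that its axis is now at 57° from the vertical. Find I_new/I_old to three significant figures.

I_new/I_old ≈ 2.32

Before rotation:
Unpolarized light through the first polarizer → I₁ = ½ I₀, now polarized at 19°.
I₂ = I₁ cos²(69° − 19°) = 0.5 I₀ · cos²(50°) = 0.2066 I₀.
I₃ = I₂ cos²(114° − 69°) = 0.2066 I₀ · cos²(45°) = 0.1033 I₀.
After rotation:
Unpolarized light through the first polarizer → I₁ = ½ I₀, now polarized at 57°.
I₂ = I₁ cos²(69° − 57°) = 0.5 I₀ · cos²(12°) = 0.4784 I₀.
I₃ = I₂ cos²(114° − 69°) = 0.4784 I₀ · cos²(45°) = 0.2392 I₀.
Ratio = 0.2392 / 0.1033 = 2.316.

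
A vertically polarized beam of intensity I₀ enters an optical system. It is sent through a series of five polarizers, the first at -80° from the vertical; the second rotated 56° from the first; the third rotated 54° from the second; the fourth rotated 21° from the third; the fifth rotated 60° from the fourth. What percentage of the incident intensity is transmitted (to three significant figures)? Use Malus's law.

By Malus's law, I₁ = I₀ cos²(-80° − 0°) = I₀ cos²(80°) = 0.03015 I₀.
I₂ = I₁ cos²(56°) = 0.03015 · 0.3127 I₀ = 0.009429 I₀.
I₃ = I₂ cos²(54°) = 0.009429 · 0.3455 I₀ = 0.003258 I₀.
I₄ = I₃ cos²(21°) = 0.003258 · 0.8716 I₀ = 0.002839 I₀.
I₅ = I₄ cos²(60°) = 0.002839 · 0.25 I₀ = 0.0007098 I₀.
That is 0.07098% of the incident intensity.

≈ 0.0710%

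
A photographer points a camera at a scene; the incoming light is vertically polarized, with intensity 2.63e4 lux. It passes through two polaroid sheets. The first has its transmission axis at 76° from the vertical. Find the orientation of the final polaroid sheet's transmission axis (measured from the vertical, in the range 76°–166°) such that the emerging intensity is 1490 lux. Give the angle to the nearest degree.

θ ≈ 86°

I₁ = I₀ cos²(76° − 0°) = I₀ cos²(76°) = 0.05853 I₀.
Target fraction: 1490 / 2.63e4 lux = 0.05665 of I₀.
Need I₂/I₀ = 0.05665, so cos²(θ − 76°) = 0.05665 / 0.05853 = 0.968.
θ − 76° = arccos(√0.968) = 10.3°, giving θ ≈ 76 + 10.3 = 86.3°.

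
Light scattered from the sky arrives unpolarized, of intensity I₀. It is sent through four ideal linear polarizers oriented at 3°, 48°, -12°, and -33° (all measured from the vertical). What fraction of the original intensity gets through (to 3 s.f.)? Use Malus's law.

≈ 0.0545 I₀

Unpolarized light through the first polarizer → I₁ = ½ I₀, now polarized at 3°.
I₂ = I₁ cos²(48° − 3°) = 0.5 I₀ · cos²(45°) = 0.25 I₀.
I₃ = I₂ cos²(-12° − 48°) = 0.25 I₀ · cos²(60°) = 0.0625 I₀.
I₄ = I₃ cos²(-33° + 12°) = 0.0625 I₀ · cos²(21°) = 0.05447 I₀.
Transmitted fraction = 0.05447.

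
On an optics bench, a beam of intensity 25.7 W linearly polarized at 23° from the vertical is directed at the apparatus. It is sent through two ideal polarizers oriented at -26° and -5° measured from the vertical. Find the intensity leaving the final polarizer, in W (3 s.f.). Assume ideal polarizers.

I ≈ 9.64 W

I₁ = 25.7 W · cos²(49°) = 11.06 W.
I₂ = I₁ · cos²(21°) = 11.06 · 0.8716 = 9.641 W.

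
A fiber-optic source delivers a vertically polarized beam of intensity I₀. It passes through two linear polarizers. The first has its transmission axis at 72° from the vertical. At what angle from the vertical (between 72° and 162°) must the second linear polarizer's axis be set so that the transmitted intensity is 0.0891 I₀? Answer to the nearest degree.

By Malus's law, I₁ = I₀ cos²(72° − 0°) = I₀ cos²(72°) = 0.09549 I₀.
Need I₂/I₀ = 0.0891, so cos²(θ − 72°) = 0.0891 / 0.09549 = 0.9331.
θ − 72° = arccos(√0.9331) = 15.0°, giving θ ≈ 72 + 15.0 = 87.0°.

θ ≈ 87°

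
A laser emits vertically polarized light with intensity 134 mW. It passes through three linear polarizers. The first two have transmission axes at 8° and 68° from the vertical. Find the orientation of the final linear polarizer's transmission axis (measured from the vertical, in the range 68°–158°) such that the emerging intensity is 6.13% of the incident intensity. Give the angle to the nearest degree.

I₁ = I₀ cos²(8° − 0°) = I₀ cos²(8°) = 0.9806 I₀.
I₂ = I₁ cos²(68° − 8°) = 0.9806 I₀ · cos²(60°) = 0.2452 I₀.
Need I₃/I₀ = 0.0613, so cos²(θ − 68°) = 0.0613 / 0.2452 = 0.25.
θ − 68° = arccos(√0.25) = 60.0°, giving θ ≈ 68 + 60.0 = 128.0°.

θ ≈ 128°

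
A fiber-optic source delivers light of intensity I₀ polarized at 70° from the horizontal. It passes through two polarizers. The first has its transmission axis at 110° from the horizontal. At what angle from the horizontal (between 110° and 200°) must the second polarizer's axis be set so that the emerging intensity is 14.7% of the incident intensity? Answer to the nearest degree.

By Malus's law, I₁ = I₀ cos²(110° − 70°) = I₀ cos²(40°) = 0.5868 I₀.
Need I₂/I₀ = 0.147, so cos²(θ − 110°) = 0.147 / 0.5868 = 0.2505.
θ − 110° = arccos(√0.2505) = 60.0°, giving θ ≈ 110 + 60.0 = 170.0°.

θ ≈ 170°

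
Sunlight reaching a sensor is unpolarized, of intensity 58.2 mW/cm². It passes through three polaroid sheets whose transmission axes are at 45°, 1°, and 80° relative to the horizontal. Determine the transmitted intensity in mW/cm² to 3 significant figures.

Unpolarized light through the first polarizer → I₁ = 58.2 mW/cm²/2 = 29.1 mW/cm², polarized at 45°.
I₂ = I₁ · cos²(44°) = 29.1 · 0.5174 = 15.06 mW/cm².
I₃ = I₂ · cos²(79°) = 15.06 · 0.03641 = 0.5482 mW/cm².

I ≈ 0.548 mW/cm²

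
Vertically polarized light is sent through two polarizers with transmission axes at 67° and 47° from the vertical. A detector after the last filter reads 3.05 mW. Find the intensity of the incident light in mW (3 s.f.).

I₀ ≈ 22.6 mW

I₁ = I₀ cos²(67° − 0°) = I₀ cos²(67°) = 0.1527 I₀.
I₂ = I₁ cos²(47° − 67°) = 0.1527 I₀ · cos²(20°) = 0.1348 I₀.
So 3.05 mW = 0.1348 I₀, giving I₀ = 3.05/0.1348 = 22.62 mW.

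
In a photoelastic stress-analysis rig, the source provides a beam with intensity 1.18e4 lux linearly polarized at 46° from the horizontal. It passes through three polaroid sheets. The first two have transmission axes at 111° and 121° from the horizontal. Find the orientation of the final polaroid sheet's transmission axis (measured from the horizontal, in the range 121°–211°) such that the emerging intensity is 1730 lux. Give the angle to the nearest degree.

θ ≈ 144°

I₁ = I₀ cos²(111° − 46°) = I₀ cos²(65°) = 0.1786 I₀.
I₂ = I₁ cos²(121° − 111°) = 0.1786 I₀ · cos²(10°) = 0.1732 I₀.
Target fraction: 1730 / 1.18e4 lux = 0.1466 of I₀.
Need I₃/I₀ = 0.1466, so cos²(θ − 121°) = 0.1466 / 0.1732 = 0.8464.
θ − 121° = arccos(√0.8464) = 23.1°, giving θ ≈ 121 + 23.1 = 144.1°.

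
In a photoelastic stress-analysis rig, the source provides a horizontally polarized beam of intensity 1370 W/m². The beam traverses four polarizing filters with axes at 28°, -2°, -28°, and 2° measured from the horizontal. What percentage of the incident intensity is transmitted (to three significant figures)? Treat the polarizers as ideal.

By Malus's law, I₁ = 1370 W/m² · cos²(28°) = 1068 W/m².
I₂ = I₁ · cos²(30°) = 1068 · 0.75 = 801 W/m².
I₃ = I₂ · cos²(26°) = 801 · 0.8078 = 647.1 W/m².
I₄ = I₃ · cos²(30°) = 647.1 · 0.75 = 485.3 W/m².
That is 35.43% of the incident intensity.

≈ 35.4%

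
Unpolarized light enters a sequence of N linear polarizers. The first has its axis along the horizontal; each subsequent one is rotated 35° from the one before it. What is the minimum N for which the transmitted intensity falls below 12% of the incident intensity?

First polarizer halves the unpolarized light: factor 1/2.
Each further stage multiplies by cos²(35°) = 0.671.
After N polarizers: T = 0.5·0.671^(N−1). Require T < 0.12 ⇒ N−1 > ln(0.12/0.5)/ln(0.671) = 3.58, so N−1 ≥ 4 and N = 5.
Check: N=5 gives T = 0.1014 < 0.12; N=4 gives T = 0.1511.

N = 5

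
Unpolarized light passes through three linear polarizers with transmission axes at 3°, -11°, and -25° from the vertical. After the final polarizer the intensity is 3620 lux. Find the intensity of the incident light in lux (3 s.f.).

I₀ ≈ 8170 lux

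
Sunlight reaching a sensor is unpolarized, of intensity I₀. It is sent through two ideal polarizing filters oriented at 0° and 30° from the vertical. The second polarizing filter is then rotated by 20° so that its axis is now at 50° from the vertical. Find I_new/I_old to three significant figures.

I_new/I_old ≈ 0.551

Before rotation:
Unpolarized light through the first polarizer → I₁ = ½ I₀, now polarized at 0°.
I₂ = I₁ cos²(30° − 0°) = 0.5 I₀ · cos²(30°) = 0.375 I₀.
After rotation:
Unpolarized light through the first polarizer → I₁ = ½ I₀, now polarized at 0°.
I₂ = I₁ cos²(50° − 0°) = 0.5 I₀ · cos²(50°) = 0.2066 I₀.
Ratio = 0.2066 / 0.375 = 0.5509.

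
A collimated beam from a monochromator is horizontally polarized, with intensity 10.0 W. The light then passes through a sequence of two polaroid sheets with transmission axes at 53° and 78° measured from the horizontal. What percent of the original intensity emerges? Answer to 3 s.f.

I₁ = 10.0 W · cos²(53°) = 3.622 W.
I₂ = I₁ · cos²(25°) = 3.622 · 0.8214 = 2.975 W.
That is 29.75% of the incident intensity.

≈ 29.7%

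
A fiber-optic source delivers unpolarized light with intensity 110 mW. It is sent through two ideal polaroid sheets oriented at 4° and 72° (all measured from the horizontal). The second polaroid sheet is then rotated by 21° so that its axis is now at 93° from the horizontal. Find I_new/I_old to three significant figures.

Before rotation:
Unpolarized light through the first polarizer → I₁ = ½ I₀, now polarized at 4°.
I₂ = I₁ cos²(72° − 4°) = 0.5 I₀ · cos²(68°) = 0.07017 I₀.
After rotation:
Unpolarized light through the first polarizer → I₁ = ½ I₀, now polarized at 4°.
I₂ = I₁ cos²(93° − 4°) = 0.5 I₀ · cos²(89°) = 0.0001523 I₀.
Ratio = 0.0001523 / 0.07017 = 0.002171.

I_new/I_old ≈ 0.00217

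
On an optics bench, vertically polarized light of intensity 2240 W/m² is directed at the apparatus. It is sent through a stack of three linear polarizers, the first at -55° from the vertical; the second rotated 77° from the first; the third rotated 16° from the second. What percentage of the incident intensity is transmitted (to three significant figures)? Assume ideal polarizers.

≈ 1.54%

By Malus's law, I₁ = 2240 W/m² · cos²(55°) = 736.9 W/m².
I₂ = I₁ · cos²(77°) = 736.9 · 0.0506 = 37.29 W/m².
I₃ = I₂ · cos²(16°) = 37.29 · 0.924 = 34.46 W/m².
That is 1.538% of the incident intensity.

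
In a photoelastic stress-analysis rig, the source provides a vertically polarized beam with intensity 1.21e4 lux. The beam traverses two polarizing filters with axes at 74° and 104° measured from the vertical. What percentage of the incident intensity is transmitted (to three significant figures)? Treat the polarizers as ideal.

≈ 5.70%

I₁ = 1.21e4 lux · cos²(74°) = 919.3 lux.
I₂ = I₁ · cos²(30°) = 919.3 · 0.75 = 689.5 lux.
That is 5.698% of the incident intensity.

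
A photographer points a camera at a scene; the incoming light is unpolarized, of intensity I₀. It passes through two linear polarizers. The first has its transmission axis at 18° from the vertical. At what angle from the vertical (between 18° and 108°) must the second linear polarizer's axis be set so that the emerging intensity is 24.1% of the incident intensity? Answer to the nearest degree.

θ ≈ 64°

Unpolarized light through the first polarizer → I₁ = ½ I₀, now polarized at 18°.
Need I₂/I₀ = 0.241, so cos²(θ − 18°) = 0.241 / 0.5 = 0.482.
θ − 18° = arccos(√0.482) = 46.0°, giving θ ≈ 18 + 46.0 = 64.0°.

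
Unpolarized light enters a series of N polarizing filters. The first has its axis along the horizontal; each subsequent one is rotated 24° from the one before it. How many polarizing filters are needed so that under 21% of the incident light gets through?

First polarizer halves the unpolarized light: factor 1/2.
Each further stage multiplies by cos²(24°) = 0.8346.
After N polarizers: T = 0.5·0.8346^(N−1). Require T < 0.21 ⇒ N−1 > ln(0.21/0.5)/ln(0.8346) = 4.80, so N−1 ≥ 5 and N = 6.
Check: N=6 gives T = 0.2024 < 0.21; N=5 gives T = 0.2426.

N = 6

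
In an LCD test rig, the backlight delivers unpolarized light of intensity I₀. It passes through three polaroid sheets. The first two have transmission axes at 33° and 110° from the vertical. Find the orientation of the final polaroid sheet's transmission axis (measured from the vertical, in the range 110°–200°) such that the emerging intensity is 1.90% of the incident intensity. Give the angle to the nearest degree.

θ ≈ 140°

Unpolarized light through the first polarizer → I₁ = ½ I₀, now polarized at 33°.
I₂ = I₁ cos²(110° − 33°) = 0.5 I₀ · cos²(77°) = 0.0253 I₀.
Need I₃/I₀ = 0.019, so cos²(θ − 110°) = 0.019 / 0.0253 = 0.7509.
θ − 110° = arccos(√0.7509) = 29.9°, giving θ ≈ 110 + 29.9 = 139.9°.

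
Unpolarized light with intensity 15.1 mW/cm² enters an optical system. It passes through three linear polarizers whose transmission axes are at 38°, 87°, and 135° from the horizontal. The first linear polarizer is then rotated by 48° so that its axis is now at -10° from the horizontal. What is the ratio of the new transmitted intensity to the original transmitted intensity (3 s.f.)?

I_new/I_old ≈ 0.0345

Before rotation:
Unpolarized light through the first polarizer → I₁ = ½ I₀, now polarized at 38°.
I₂ = I₁ cos²(87° − 38°) = 0.5 I₀ · cos²(49°) = 0.2152 I₀.
I₃ = I₂ cos²(135° − 87°) = 0.2152 I₀ · cos²(48°) = 0.09636 I₀.
After rotation:
Unpolarized light through the first polarizer → I₁ = ½ I₀, now polarized at -10°.
Angle between axes 1 and 2: 83°. I₂ = 0.5 I₀ · cos²(83°) = 0.007426 I₀.
I₃ = I₂ cos²(135° − 87°) = 0.007426 I₀ · cos²(48°) = 0.003325 I₀.
Ratio = 0.003325 / 0.09636 = 0.03451.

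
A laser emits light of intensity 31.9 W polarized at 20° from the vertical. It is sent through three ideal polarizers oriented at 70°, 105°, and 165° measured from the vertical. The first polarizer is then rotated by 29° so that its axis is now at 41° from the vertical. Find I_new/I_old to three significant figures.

Before rotation:
I₁ = I₀ cos²(70° − 20°) = I₀ cos²(50°) = 0.4132 I₀.
I₂ = I₁ cos²(105° − 70°) = 0.4132 I₀ · cos²(35°) = 0.2772 I₀.
I₃ = I₂ cos²(165° − 105°) = 0.2772 I₀ · cos²(60°) = 0.06931 I₀.
After rotation:
I₁ = I₀ cos²(41° − 20°) = I₀ cos²(21°) = 0.8716 I₀.
I₂ = I₁ cos²(105° − 41°) = 0.8716 I₀ · cos²(64°) = 0.1675 I₀.
I₃ = I₂ cos²(165° − 105°) = 0.1675 I₀ · cos²(60°) = 0.04187 I₀.
Ratio = 0.04187 / 0.06931 = 0.6041.

I_new/I_old ≈ 0.604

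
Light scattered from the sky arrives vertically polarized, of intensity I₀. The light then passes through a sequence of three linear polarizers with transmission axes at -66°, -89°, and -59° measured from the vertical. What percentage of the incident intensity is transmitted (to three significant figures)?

I₁ = I₀ cos²(-66° − 0°) = I₀ cos²(66°) = 0.1654 I₀.
I₂ = I₁ cos²(-89° + 66°) = 0.1654 I₀ · cos²(23°) = 0.1402 I₀.
I₃ = I₂ cos²(-59° + 89°) = 0.1402 I₀ · cos²(30°) = 0.1051 I₀.
That is 10.51% of the incident intensity.

≈ 10.5%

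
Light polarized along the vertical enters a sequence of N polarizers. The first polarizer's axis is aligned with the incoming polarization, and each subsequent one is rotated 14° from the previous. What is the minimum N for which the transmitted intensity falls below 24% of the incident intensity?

N = 25

First polarizer is aligned with the polarization: full transmission.
Each further stage multiplies by cos²(14°) = 0.9415.
After N polarizers: T = 0.9415^(N−1). Require T < 0.24 ⇒ N−1 > ln(0.24)/ln(0.9415) = 23.66, so N−1 ≥ 24 and N = 25.
Check: N=25 gives T = 0.2352 < 0.24; N=24 gives T = 0.2498.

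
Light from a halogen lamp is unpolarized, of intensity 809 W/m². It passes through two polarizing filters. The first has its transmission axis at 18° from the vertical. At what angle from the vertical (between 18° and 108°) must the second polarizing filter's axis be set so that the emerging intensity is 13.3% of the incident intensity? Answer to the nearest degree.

θ ≈ 77°

Unpolarized light through the first polarizer → I₁ = ½ I₀, now polarized at 18°.
Need I₂/I₀ = 0.133, so cos²(θ − 18°) = 0.133 / 0.5 = 0.266.
θ − 18° = arccos(√0.266) = 59.0°, giving θ ≈ 18 + 59.0 = 77.0°.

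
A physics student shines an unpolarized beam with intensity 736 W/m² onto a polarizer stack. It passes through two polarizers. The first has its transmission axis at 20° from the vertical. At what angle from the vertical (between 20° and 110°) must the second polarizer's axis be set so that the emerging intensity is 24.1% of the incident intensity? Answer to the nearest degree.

θ ≈ 66°

Unpolarized light through the first polarizer → I₁ = ½ I₀, now polarized at 20°.
Need I₂/I₀ = 0.241, so cos²(θ − 20°) = 0.241 / 0.5 = 0.482.
θ − 20° = arccos(√0.482) = 46.0°, giving θ ≈ 20 + 46.0 = 66.0°.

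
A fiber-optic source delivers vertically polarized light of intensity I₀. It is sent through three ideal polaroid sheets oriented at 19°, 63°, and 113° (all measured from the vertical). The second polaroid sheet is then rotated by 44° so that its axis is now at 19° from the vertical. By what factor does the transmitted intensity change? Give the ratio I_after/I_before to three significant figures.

I_new/I_old ≈ 0.0228

Before rotation:
I₁ = I₀ cos²(19° − 0°) = I₀ cos²(19°) = 0.894 I₀.
I₂ = I₁ cos²(63° − 19°) = 0.894 I₀ · cos²(44°) = 0.4626 I₀.
I₃ = I₂ cos²(113° − 63°) = 0.4626 I₀ · cos²(50°) = 0.1911 I₀.
After rotation:
I₁ = I₀ cos²(19° − 0°) = I₀ cos²(19°) = 0.894 I₀.
I₂ = I₁ cos²(19° − 19°) = 0.894 I₀ · cos²(0°) = 0.894 I₀.
Angle between axes 2 and 3: 86°. I₃ = 0.894 I₀ · cos²(86°) = 0.00435 I₀.
Ratio = 0.00435 / 0.1911 = 0.02276.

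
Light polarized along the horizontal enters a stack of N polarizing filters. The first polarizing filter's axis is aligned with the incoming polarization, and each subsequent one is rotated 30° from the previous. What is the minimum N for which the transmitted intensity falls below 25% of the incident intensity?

First polarizer is aligned with the polarization: full transmission.
Each further stage multiplies by cos²(30°) = 0.75.
After N polarizers: T = 0.75^(N−1). Require T < 0.25 ⇒ N−1 > ln(0.25)/ln(0.75) = 4.82, so N−1 ≥ 5 and N = 6.
Check: N=6 gives T = 0.2373 < 0.25; N=5 gives T = 0.3164.

N = 6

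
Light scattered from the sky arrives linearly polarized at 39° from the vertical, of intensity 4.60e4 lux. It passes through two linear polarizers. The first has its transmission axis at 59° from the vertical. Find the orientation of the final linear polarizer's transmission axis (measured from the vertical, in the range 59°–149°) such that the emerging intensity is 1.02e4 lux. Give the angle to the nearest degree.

I₁ = I₀ cos²(59° − 39°) = I₀ cos²(20°) = 0.883 I₀.
Target fraction: 1.02e4 / 4.60e4 lux = 0.2217 of I₀.
Need I₂/I₀ = 0.2217, so cos²(θ − 59°) = 0.2217 / 0.883 = 0.2511.
θ − 59° = arccos(√0.2511) = 59.9°, giving θ ≈ 59 + 59.9 = 118.9°.

θ ≈ 119°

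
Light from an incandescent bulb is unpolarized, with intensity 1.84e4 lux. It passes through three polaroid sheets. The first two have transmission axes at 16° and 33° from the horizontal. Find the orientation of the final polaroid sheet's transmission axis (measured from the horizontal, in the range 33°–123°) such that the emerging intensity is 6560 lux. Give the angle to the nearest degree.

Unpolarized light through the first polarizer → I₁ = ½ I₀, now polarized at 16°.
I₂ = I₁ cos²(33° − 16°) = 0.5 I₀ · cos²(17°) = 0.4573 I₀.
Target fraction: 6560 / 1.84e4 lux = 0.3565 of I₀.
Need I₃/I₀ = 0.3565, so cos²(θ − 33°) = 0.3565 / 0.4573 = 0.7797.
θ − 33° = arccos(√0.7797) = 28.0°, giving θ ≈ 33 + 28.0 = 61.0°.

θ ≈ 61°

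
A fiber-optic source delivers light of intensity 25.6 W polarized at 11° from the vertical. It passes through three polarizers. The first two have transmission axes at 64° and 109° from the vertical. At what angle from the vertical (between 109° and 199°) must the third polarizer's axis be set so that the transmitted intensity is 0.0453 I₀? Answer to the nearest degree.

I₁ = I₀ cos²(64° − 11°) = I₀ cos²(53°) = 0.3622 I₀.
I₂ = I₁ cos²(109° − 64°) = 0.3622 I₀ · cos²(45°) = 0.1811 I₀.
Need I₃/I₀ = 0.0453, so cos²(θ − 109°) = 0.0453 / 0.1811 = 0.2502.
θ − 109° = arccos(√0.2502) = 60.0°, giving θ ≈ 109 + 60.0 = 169.0°.

θ ≈ 169°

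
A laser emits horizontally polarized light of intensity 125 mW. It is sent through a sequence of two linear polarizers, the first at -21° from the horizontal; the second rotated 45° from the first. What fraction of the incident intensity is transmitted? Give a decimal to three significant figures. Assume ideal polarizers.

I/I₀ ≈ 0.436

By Malus's law, I₁ = 125 mW · cos²(21°) = 108.9 mW.
I₂ = I₁ · cos²(45°) = 108.9 · 0.5 = 54.47 mW.
Transmitted fraction = 0.4358.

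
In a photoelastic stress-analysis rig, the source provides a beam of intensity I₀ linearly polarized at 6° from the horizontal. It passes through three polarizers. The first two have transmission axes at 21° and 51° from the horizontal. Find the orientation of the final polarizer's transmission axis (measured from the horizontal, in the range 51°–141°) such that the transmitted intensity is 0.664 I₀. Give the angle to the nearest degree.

θ ≈ 64°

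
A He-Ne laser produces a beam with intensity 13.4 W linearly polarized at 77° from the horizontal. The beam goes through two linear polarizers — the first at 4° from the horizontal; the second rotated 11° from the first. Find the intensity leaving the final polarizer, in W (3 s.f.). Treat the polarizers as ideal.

I ≈ 1.10 W

I₁ = 13.4 W · cos²(73°) = 1.145 W.
I₂ = I₁ · cos²(11°) = 1.145 · 0.9636 = 1.104 W.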